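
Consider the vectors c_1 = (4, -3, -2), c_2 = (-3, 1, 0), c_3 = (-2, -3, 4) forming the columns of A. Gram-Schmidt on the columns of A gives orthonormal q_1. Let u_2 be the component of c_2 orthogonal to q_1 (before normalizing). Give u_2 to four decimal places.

q_1 = c_1/‖c_1‖ = (4, -3, -2)/5.3852 = (0.7428, -0.5571, -0.3714).
r_{12} = q_1·c_2 = -2.7854.
u_2 = c_2 + 2.7854·q_1 = (-0.9310, -0.5517, -1.0345).

u_2 = (-0.9310, -0.5517, -1.0345)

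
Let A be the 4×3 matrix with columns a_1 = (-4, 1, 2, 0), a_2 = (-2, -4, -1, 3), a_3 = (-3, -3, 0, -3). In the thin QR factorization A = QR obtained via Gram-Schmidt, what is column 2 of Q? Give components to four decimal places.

e_2 = (-0.2965, -0.7501, -0.2180, 0.5495)

a_1 = (-4, 1, 2, 0); ‖a_1‖ = 4.5826, so e_1 = (-0.8729, 0.2182, 0.4364, 0.0000).
e_1·a_2 = (-0.8729)·(-2) + 0.2182·(-4) + 0.4364·(-1) + 0.0000·3 = 0.4364.
u_2 = a_2 − 0.4364·e_1 = (-1.6190, -4.0952, -1.1905, 3.0000).
‖u_2‖ = 5.4598, so e_2 = (-0.2965, -0.7501, -0.2180, 0.5495).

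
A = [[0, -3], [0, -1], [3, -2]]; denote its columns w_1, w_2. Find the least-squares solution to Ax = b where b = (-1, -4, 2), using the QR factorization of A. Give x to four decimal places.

w_1 = (0, 0, 3); ‖w_1‖ = 3.0000, so e_1 = (0.0000, 0.0000, 1.0000).
e_1·w_2 = 0.0000·(-3) + 0.0000·(-1) + 1.0000·(-2) = -2.0000.
u_2 = w_2 + 2.0000·e_1 = (-3.0000, -1.0000, 0.0000).
‖u_2‖ = 3.1623, so e_2 = (-0.9487, -0.3162, 0.0000).
Qᵀb = (2.0000, 2.2136).
Back-substitute: x_2 = 2.2136/3.1623 = 0.7000.
x_1 = (2.0000 + 2.0000·0.7000)/3.0000 = 1.1333.

x = (1.1333, 0.7000)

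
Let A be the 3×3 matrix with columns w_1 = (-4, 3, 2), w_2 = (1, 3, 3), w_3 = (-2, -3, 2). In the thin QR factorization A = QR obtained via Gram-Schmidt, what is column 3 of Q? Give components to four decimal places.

e_1 = w_1/‖w_1‖ = (-4, 3, 2)/5.3852 = (-0.7428, 0.5571, 0.3714).
r_{12} = e_1·w_2 = 2.0426.
u_2 = w_2 − 2.0426·e_1 = (2.5172, 1.8621, 2.2414).
‖u_2‖ = 3.8507, so e_2 = (0.6537, 0.4836, 0.5821).
r_{13} = e_1·w_3 = 0.5571; r_{23} = e_2·w_3 = -1.5940.
u_3 = w_3 − 0.5571·e_1 + 1.5940·e_2 = (-0.5442, -2.5395, 2.7209).
‖u_3‖ = 3.7615, so e_3 = (-0.1447, -0.6751, 0.7234).

e_3 = (-0.1447, -0.6751, 0.7234)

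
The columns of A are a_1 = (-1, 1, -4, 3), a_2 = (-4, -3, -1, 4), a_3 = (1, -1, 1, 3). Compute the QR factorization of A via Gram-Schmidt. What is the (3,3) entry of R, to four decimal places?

r_{33} = 3.0927

a_1 = (-1, 1, -4, 3); ‖a_1‖ = 5.1962, so q_1 = (-0.1925, 0.1925, -0.7698, 0.5774).
q_1·a_2 = (-0.1925)·(-4) + 0.1925·(-3) + (-0.7698)·(-1) + 0.5774·4 = 3.2717.
u_2 = a_2 − 3.2717·q_1 = (-3.3704, -3.6296, 1.5185, 2.1111).
‖u_2‖ = 5.5943, so q_2 = (-0.6025, -0.6488, 0.2714, 0.3774).
q_1·a_3 = (-0.1925)·1 + 0.1925·(-1) + (-0.7698)·1 + 0.5774·3 = 0.5774; q_2·a_3 = (-0.6025)·1 + (-0.6488)·(-1) + 0.2714·1 + 0.3774·3 = 1.4499.
u_3 = a_3 − 0.5774·q_1 − 1.4499·q_2 = (1.9846, -0.1704, 1.0509, 2.1195).
r_{33} = ‖u_3‖ = 3.0927.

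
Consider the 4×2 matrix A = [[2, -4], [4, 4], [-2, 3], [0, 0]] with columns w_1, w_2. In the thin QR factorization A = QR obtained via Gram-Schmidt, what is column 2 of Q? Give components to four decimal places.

q_2 = (-0.6521, 0.5738, 0.4956, 0.0000)

q_1 = w_1/‖w_1‖ = (2, 4, -2, 0)/4.8990 = (0.4082, 0.8165, -0.4082, 0.0000).
r_{12} = q_1·w_2 = 0.4082.
u_2 = w_2 − 0.4082·q_1 = (-4.1667, 3.6667, 3.1667, 0.0000).
‖u_2‖ = 6.3901, so q_2 = (-0.6521, 0.5738, 0.4956, 0.0000).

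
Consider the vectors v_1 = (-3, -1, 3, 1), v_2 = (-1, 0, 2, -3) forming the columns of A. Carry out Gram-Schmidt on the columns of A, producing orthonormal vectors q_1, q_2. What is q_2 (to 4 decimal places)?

v_1 = (-3, -1, 3, 1); ‖v_1‖ = 4.4721, so q_1 = (-0.6708, -0.2236, 0.6708, 0.2236).
q_1·v_2 = (-0.6708)·(-1) + (-0.2236)·0 + 0.6708·2 + 0.2236·(-3) = 1.3416.
u_2 = v_2 − 1.3416·q_1 = (-0.1000, 0.3000, 1.1000, -3.3000).
‖u_2‖ = 3.4928, so q_2 = (-0.0286, 0.0859, 0.3149, -0.9448).

q_2 = (-0.0286, 0.0859, 0.3149, -0.9448)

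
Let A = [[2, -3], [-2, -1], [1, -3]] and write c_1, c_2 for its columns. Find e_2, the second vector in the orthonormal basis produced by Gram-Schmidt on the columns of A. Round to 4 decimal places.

c_1 = (2, -2, 1); ‖c_1‖ = 3.0000, so e_1 = (0.6667, -0.6667, 0.3333).
e_1·c_2 = 0.6667·(-3) + (-0.6667)·(-1) + 0.3333·(-3) = -2.3333.
u_2 = c_2 + 2.3333·e_1 = (-1.4444, -2.5556, -2.2222).
‖u_2‖ = 3.6818, so e_2 = (-0.3923, -0.6941, -0.6036).

e_2 = (-0.3923, -0.6941, -0.6036)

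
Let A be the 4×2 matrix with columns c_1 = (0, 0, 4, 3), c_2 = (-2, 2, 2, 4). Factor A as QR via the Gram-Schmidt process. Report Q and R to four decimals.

c_1 = (0, 0, 4, 3); ‖c_1‖ = 5.0000, so e_1 = (0.0000, 0.0000, 0.8000, 0.6000).
e_1·c_2 = 0.0000·(-2) + 0.0000·2 + 0.8000·2 + 0.6000·4 = 4.0000.
u_2 = c_2 − 4.0000·e_1 = (-2.0000, 2.0000, -1.2000, 1.6000).
‖u_2‖ = 3.4641, so e_2 = (-0.5774, 0.5774, -0.3464, 0.4619).

Q = [[0.0000, -0.5774], [0.0000, 0.5774], [0.8000, -0.3464], [0.6000, 0.4619]], R = [[5.0000, 4.0000], [0.0000, 3.4641]]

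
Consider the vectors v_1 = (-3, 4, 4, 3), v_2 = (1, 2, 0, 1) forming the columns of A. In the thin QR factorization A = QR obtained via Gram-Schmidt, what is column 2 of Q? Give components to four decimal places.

v_1 = (-3, 4, 4, 3); ‖v_1‖ = 7.0711, so e_1 = (-0.4243, 0.5657, 0.5657, 0.4243).
e_1·v_2 = (-0.4243)·1 + 0.5657·2 + 0.5657·0 + 0.4243·1 = 1.1314.
u_2 = v_2 − 1.1314·e_1 = (1.4800, 1.3600, -0.6400, 0.5200).
‖u_2‖ = 2.1726, so e_2 = (0.6812, 0.6260, -0.2946, 0.2393).

e_2 = (0.6812, 0.6260, -0.2946, 0.2393)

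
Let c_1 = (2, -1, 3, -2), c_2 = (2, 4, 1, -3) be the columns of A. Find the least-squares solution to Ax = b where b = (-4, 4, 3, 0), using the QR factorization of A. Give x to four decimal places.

c_1 = (2, -1, 3, -2); ‖c_1‖ = 4.2426, so q_1 = (0.4714, -0.2357, 0.7071, -0.4714).
q_1·c_2 = 0.4714·2 + (-0.2357)·4 + 0.7071·1 + (-0.4714)·(-3) = 2.1213.
u_2 = c_2 − 2.1213·q_1 = (1.0000, 4.5000, -0.5000, -2.0000).
‖u_2‖ = 5.0498, so q_2 = (0.1980, 0.8911, -0.0990, -0.3961).
Qᵀb = (-0.7071, 2.4754).
Back-substitute: x_2 = 2.4754/5.0498 = 0.4902.
x_1 = (-0.7071 − 2.1213·0.4902)/4.2426 = -0.4118.

x = (-0.4118, 0.4902)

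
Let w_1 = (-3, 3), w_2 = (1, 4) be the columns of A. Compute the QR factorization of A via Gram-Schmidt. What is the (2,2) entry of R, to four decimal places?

w_1 = (-3, 3); ‖w_1‖ = 4.2426, so e_1 = (-0.7071, 0.7071).
e_1·w_2 = (-0.7071)·1 + 0.7071·4 = 2.1213.
u_2 = w_2 − 2.1213·e_1 = (2.5000, 2.5000).
r_{22} = ‖u_2‖ = 3.5355.

r_{22} = 3.5355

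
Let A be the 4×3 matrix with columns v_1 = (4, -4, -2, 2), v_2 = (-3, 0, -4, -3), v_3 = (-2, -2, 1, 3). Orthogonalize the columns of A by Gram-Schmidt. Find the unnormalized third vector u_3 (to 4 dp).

e_1 = v_1/‖v_1‖ = (4, -4, -2, 2)/6.3246 = (0.6325, -0.6325, -0.3162, 0.3162).
r_{12} = e_1·v_2 = -1.5811.
u_2 = v_2 + 1.5811·e_1 = (-2.0000, -1.0000, -4.5000, -2.5000).
‖u_2‖ = 5.6125, so e_2 = (-0.3563, -0.1782, -0.8018, -0.4454).
r_{13} = e_1·v_3 = 0.6325; r_{23} = e_2·v_3 = -1.0690.
u_3 = v_3 − 0.6325·e_1 + 1.0690·e_2 = (-2.7810, -1.7905, 0.3429, 2.3238).

u_3 = (-2.7810, -1.7905, 0.3429, 2.3238)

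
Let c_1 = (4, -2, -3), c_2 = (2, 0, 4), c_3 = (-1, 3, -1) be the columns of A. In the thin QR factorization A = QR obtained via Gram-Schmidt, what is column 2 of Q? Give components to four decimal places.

q_2 = (0.5786, -0.0626, 0.8132)

q_1 = c_1/‖c_1‖ = (4, -2, -3)/5.3852 = (0.7428, -0.3714, -0.5571).
r_{12} = q_1·c_2 = -0.7428.
u_2 = c_2 + 0.7428·q_1 = (2.5517, -0.2759, 3.5862).
‖u_2‖ = 4.4100, so q_2 = (0.5786, -0.0626, 0.8132).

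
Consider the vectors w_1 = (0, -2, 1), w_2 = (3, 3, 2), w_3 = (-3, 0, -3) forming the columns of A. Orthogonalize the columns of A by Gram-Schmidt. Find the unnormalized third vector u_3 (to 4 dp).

w_1 = (0, -2, 1); ‖w_1‖ = 2.2361, so q_1 = (0.0000, -0.8944, 0.4472).
q_1·w_2 = 0.0000·3 + (-0.8944)·3 + 0.4472·2 = -1.7889.
u_2 = w_2 + 1.7889·q_1 = (3.0000, 1.4000, 2.8000).
‖u_2‖ = 4.3359, so q_2 = (0.6919, 0.3229, 0.6458).
q_1·w_3 = 0.0000·(-3) + (-0.8944)·0 + 0.4472·(-3) = -1.3416; q_2·w_3 = 0.6919·(-3) + 0.3229·0 + 0.6458·(-3) = -4.0130.
u_3 = w_3 + 1.3416·q_1 + 4.0130·q_2 = (-0.2234, 0.0957, 0.1915).

u_3 = (-0.2234, 0.0957, 0.1915)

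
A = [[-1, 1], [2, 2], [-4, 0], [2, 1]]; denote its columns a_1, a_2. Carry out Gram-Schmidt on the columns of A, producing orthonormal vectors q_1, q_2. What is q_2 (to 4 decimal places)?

q_2 = (0.5367, 0.7155, 0.3578, 0.2683)

a_1 = (-1, 2, -4, 2); ‖a_1‖ = 5.0000, so q_1 = (-0.2000, 0.4000, -0.8000, 0.4000).
q_1·a_2 = (-0.2000)·1 + 0.4000·2 + (-0.8000)·0 + 0.4000·1 = 1.0000.
u_2 = a_2 − 1.0000·q_1 = (1.2000, 1.6000, 0.8000, 0.6000).
‖u_2‖ = 2.2361, so q_2 = (0.5367, 0.7155, 0.3578, 0.2683).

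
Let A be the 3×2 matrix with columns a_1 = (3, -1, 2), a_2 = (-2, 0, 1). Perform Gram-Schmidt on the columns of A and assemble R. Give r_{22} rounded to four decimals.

a_1 = (3, -1, 2); ‖a_1‖ = 3.7417, so e_1 = (0.8018, -0.2673, 0.5345).
e_1·a_2 = 0.8018·(-2) + (-0.2673)·0 + 0.5345·1 = -1.0690.
u_2 = a_2 + 1.0690·e_1 = (-1.1429, -0.2857, 1.5714).
r_{22} = ‖u_2‖ = 1.9640.

r_{22} = 1.9640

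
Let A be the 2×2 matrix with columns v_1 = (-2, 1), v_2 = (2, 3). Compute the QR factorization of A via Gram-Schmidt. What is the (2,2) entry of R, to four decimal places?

r_{22} = 3.5777

e_1 = v_1/‖v_1‖ = (-2, 1)/2.2361 = (-0.8944, 0.4472).
r_{12} = e_1·v_2 = -0.4472.
u_2 = v_2 + 0.4472·e_1 = (1.6000, 3.2000).
r_{22} = ‖u_2‖ = 3.5777.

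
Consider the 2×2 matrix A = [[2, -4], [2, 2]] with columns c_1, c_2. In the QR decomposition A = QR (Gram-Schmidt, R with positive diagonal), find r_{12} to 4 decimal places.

r_{12} = -1.4142

c_1 = (2, 2); ‖c_1‖ = 2.8284, so e_1 = (0.7071, 0.7071).
r_{12} = e_1·c_2 = -1.4142.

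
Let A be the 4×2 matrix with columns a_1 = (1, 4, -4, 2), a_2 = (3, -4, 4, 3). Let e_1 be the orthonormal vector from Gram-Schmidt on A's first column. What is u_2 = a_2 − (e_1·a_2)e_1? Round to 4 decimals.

u_2 = (3.6216, -1.5135, 1.5135, 4.2432)

a_1 = (1, 4, -4, 2); ‖a_1‖ = 6.0828, so e_1 = (0.1644, 0.6576, -0.6576, 0.3288).
e_1·a_2 = 0.1644·3 + 0.6576·(-4) + (-0.6576)·4 + 0.3288·3 = -3.7812.
u_2 = a_2 + 3.7812·e_1 = (3.6216, -1.5135, 1.5135, 4.2432).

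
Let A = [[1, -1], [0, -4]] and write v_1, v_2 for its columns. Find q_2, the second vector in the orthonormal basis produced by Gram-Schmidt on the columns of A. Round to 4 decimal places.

q_2 = (0.0000, -1.0000)

v_1 = (1, 0); ‖v_1‖ = 1.0000, so q_1 = (1.0000, 0.0000).
q_1·v_2 = 1.0000·(-1) + 0.0000·(-4) = -1.0000.
u_2 = v_2 + 1.0000·q_1 = (0.0000, -4.0000).
‖u_2‖ = 4.0000, so q_2 = (0.0000, -1.0000).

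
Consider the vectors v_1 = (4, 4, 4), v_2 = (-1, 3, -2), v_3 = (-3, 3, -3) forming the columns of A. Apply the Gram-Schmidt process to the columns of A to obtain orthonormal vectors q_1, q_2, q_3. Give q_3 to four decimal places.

v_1 = (4, 4, 4); ‖v_1‖ = 6.9282, so q_1 = (0.5774, 0.5774, 0.5774).
q_1·v_2 = 0.5774·(-1) + 0.5774·3 + 0.5774·(-2) = 0.0000.
u_2 = v_2 + 0.0000·q_1 = (-1.0000, 3.0000, -2.0000).
‖u_2‖ = 3.7417, so q_2 = (-0.2673, 0.8018, -0.5345).
q_1·v_3 = 0.5774·(-3) + 0.5774·3 + 0.5774·(-3) = -1.7321; q_2·v_3 = (-0.2673)·(-3) + 0.8018·3 + (-0.5345)·(-3) = 4.8107.
u_3 = v_3 + 1.7321·q_1 − 4.8107·q_2 = (-0.7143, 0.1429, 0.5714).
‖u_3‖ = 0.9258, so q_3 = (-0.7715, 0.1543, 0.6172).

q_3 = (-0.7715, 0.1543, 0.6172)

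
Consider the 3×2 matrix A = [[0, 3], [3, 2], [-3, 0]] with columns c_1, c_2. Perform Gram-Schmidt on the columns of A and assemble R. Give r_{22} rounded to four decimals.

c_1 = (0, 3, -3); ‖c_1‖ = 4.2426, so q_1 = (0.0000, 0.7071, -0.7071).
q_1·c_2 = 0.0000·3 + 0.7071·2 + (-0.7071)·0 = 1.4142.
u_2 = c_2 − 1.4142·q_1 = (3.0000, 1.0000, 1.0000).
r_{22} = ‖u_2‖ = 3.3166.

r_{22} = 3.3166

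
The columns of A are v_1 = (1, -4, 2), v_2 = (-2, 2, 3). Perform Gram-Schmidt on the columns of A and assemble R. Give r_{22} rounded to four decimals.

r_{22} = 4.0297

v_1 = (1, -4, 2); ‖v_1‖ = 4.5826, so q_1 = (0.2182, -0.8729, 0.4364).
q_1·v_2 = 0.2182·(-2) + (-0.8729)·2 + 0.4364·3 = -0.8729.
u_2 = v_2 + 0.8729·q_1 = (-1.8095, 1.2381, 3.3810).
r_{22} = ‖u_2‖ = 4.0297.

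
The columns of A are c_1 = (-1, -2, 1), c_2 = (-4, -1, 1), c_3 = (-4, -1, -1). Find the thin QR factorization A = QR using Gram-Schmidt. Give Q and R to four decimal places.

Q = [[-0.4082, -0.9035, -0.1302], [-0.8165, 0.4252, -0.3906], [0.4082, -0.0531, -0.9113]], R = [[2.4495, 2.8577, 2.0412], [0.0000, 3.1358, 3.2421], [0.0000, 0.0000, 1.8226]]

c_1 = (-1, -2, 1); ‖c_1‖ = 2.4495, so q_1 = (-0.4082, -0.8165, 0.4082).
q_1·c_2 = (-0.4082)·(-4) + (-0.8165)·(-1) + 0.4082·1 = 2.8577.
u_2 = c_2 − 2.8577·q_1 = (-2.8333, 1.3333, -0.1667).
‖u_2‖ = 3.1358, so q_2 = (-0.9035, 0.4252, -0.0531).
q_1·c_3 = (-0.4082)·(-4) + (-0.8165)·(-1) + 0.4082·(-1) = 2.0412; q_2·c_3 = (-0.9035)·(-4) + 0.4252·(-1) + (-0.0531)·(-1) = 3.2421.
u_3 = c_3 − 2.0412·q_1 − 3.2421·q_2 = (-0.2373, -0.7119, -1.6610).
‖u_3‖ = 1.8226, so q_3 = (-0.1302, -0.3906, -0.9113).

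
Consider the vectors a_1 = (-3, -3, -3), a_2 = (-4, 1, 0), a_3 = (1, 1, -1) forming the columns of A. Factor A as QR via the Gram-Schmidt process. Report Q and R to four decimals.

a_1 = (-3, -3, -3); ‖a_1‖ = 5.1962, so e_1 = (-0.5774, -0.5774, -0.5774).
e_1·a_2 = (-0.5774)·(-4) + (-0.5774)·1 + (-0.5774)·0 = 1.7321.
u_2 = a_2 − 1.7321·e_1 = (-3.0000, 2.0000, 1.0000).
‖u_2‖ = 3.7417, so e_2 = (-0.8018, 0.5345, 0.2673).
e_1·a_3 = (-0.5774)·1 + (-0.5774)·1 + (-0.5774)·(-1) = -0.5774; e_2·a_3 = (-0.8018)·1 + 0.5345·1 + 0.2673·(-1) = -0.5345.
u_3 = a_3 + 0.5774·e_1 + 0.5345·e_2 = (0.2381, 0.9524, -1.1905).
‖u_3‖ = 1.5430, so e_3 = (0.1543, 0.6172, -0.7715).

Q = [[-0.5774, -0.8018, 0.1543], [-0.5774, 0.5345, 0.6172], [-0.5774, 0.2673, -0.7715]], R = [[5.1962, 1.7321, -0.5774], [0.0000, 3.7417, -0.5345], [0.0000, 0.0000, 1.5430]]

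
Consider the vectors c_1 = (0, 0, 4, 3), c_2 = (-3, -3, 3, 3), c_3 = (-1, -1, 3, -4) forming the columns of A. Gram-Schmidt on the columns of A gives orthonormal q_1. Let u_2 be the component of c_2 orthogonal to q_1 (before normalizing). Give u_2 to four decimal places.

c_1 = (0, 0, 4, 3); ‖c_1‖ = 5.0000, so q_1 = (0.0000, 0.0000, 0.8000, 0.6000).
q_1·c_2 = 0.0000·(-3) + 0.0000·(-3) + 0.8000·3 + 0.6000·3 = 4.2000.
u_2 = c_2 − 4.2000·q_1 = (-3.0000, -3.0000, -0.3600, 0.4800).

u_2 = (-3.0000, -3.0000, -0.3600, 0.4800)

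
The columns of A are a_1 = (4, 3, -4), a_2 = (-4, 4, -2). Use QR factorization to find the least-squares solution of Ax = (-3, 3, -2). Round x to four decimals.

a_1 = (4, 3, -4); ‖a_1‖ = 6.4031, so q_1 = (0.6247, 0.4685, -0.6247).
q_1·a_2 = 0.6247·(-4) + 0.4685·4 + (-0.6247)·(-2) = 0.6247.
u_2 = a_2 − 0.6247·q_1 = (-4.3902, 3.7073, -1.6098).
‖u_2‖ = 5.9674, so q_2 = (-0.7357, 0.6213, -0.2698).
Qᵀb = (0.7809, 4.6104).
Back-substitute: x_2 = 4.6104/5.9674 = 0.7726.
x_1 = (0.7809 − 0.6247·0.7726)/6.4031 = 0.0466.

x = (0.0466, 0.7726)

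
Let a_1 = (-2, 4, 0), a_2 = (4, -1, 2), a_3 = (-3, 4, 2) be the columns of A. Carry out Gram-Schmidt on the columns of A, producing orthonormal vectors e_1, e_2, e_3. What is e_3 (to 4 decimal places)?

a_1 = (-2, 4, 0); ‖a_1‖ = 4.4721, so e_1 = (-0.4472, 0.8944, 0.0000).
e_1·a_2 = (-0.4472)·4 + 0.8944·(-1) + 0.0000·2 = -2.6833.
u_2 = a_2 + 2.6833·e_1 = (2.8000, 1.4000, 2.0000).
‖u_2‖ = 3.7148, so e_2 = (0.7537, 0.3769, 0.5384).
e_1·a_3 = (-0.4472)·(-3) + 0.8944·4 + 0.0000·2 = 4.9193; e_2·a_3 = 0.7537·(-3) + 0.3769·4 + 0.5384·2 = 0.3230.
u_3 = a_3 − 4.9193·e_1 − 0.3230·e_2 = (-1.0435, -0.5217, 1.8261).
‖u_3‖ = 2.1669, so e_3 = (-0.4815, -0.2408, 0.8427).

e_3 = (-0.4815, -0.2408, 0.8427)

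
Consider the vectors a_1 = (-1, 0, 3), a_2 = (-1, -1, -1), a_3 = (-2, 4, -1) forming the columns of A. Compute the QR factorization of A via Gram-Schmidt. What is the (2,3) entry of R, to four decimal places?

r_{23} = -0.7442

e_1 = a_1/‖a_1‖ = (-1, 0, 3)/3.1623 = (-0.3162, 0.0000, 0.9487).
r_{12} = e_1·a_2 = -0.6325.
u_2 = a_2 + 0.6325·e_1 = (-1.2000, -1.0000, -0.4000).
‖u_2‖ = 1.6125, so e_2 = (-0.7442, -0.6202, -0.2481).
r_{23} = e_2·a_3 = -0.7442.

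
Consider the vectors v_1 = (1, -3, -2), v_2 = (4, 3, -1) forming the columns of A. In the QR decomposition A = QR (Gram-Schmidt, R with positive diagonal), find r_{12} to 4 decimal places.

r_{12} = -0.8018

q_1 = v_1/‖v_1‖ = (1, -3, -2)/3.7417 = (0.2673, -0.8018, -0.5345).
r_{12} = q_1·v_2 = -0.8018.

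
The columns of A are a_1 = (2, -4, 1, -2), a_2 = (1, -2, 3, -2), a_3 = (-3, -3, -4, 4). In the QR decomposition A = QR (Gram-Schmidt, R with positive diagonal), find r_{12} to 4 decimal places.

r_{12} = 3.4000

a_1 = (2, -4, 1, -2); ‖a_1‖ = 5.0000, so e_1 = (0.4000, -0.8000, 0.2000, -0.4000).
r_{12} = e_1·a_2 = 3.4000.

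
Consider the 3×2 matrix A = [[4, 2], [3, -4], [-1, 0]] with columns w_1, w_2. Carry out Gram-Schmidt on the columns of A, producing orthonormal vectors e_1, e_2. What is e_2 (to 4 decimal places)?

w_1 = (4, 3, -1); ‖w_1‖ = 5.0990, so e_1 = (0.7845, 0.5883, -0.1961).
e_1·w_2 = 0.7845·2 + 0.5883·(-4) + (-0.1961)·0 = -0.7845.
u_2 = w_2 + 0.7845·e_1 = (2.6154, -3.5385, -0.1538).
‖u_2‖ = 4.4028, so e_2 = (0.5940, -0.8037, -0.0349).

e_2 = (0.5940, -0.8037, -0.0349)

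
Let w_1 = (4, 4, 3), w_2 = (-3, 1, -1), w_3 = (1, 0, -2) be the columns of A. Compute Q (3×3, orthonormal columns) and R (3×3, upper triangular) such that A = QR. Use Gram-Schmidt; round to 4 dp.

w_1 = (4, 4, 3); ‖w_1‖ = 6.4031, so e_1 = (0.6247, 0.6247, 0.4685).
e_1·w_2 = 0.6247·(-3) + 0.6247·1 + 0.4685·(-1) = -1.7179.
u_2 = w_2 + 1.7179·e_1 = (-1.9268, 2.0732, -0.1951).
‖u_2‖ = 2.8370, so e_2 = (-0.6792, 0.7308, -0.0688).
e_1·w_3 = 0.6247·1 + 0.6247·0 + 0.4685·(-2) = -0.3123; e_2·w_3 = (-0.6792)·1 + 0.7308·0 + (-0.0688)·(-2) = -0.5416.
u_3 = w_3 + 0.3123·e_1 + 0.5416·e_2 = (0.8273, 0.5909, -1.8909).
‖u_3‖ = 2.1469, so e_3 = (0.3853, 0.2752, -0.8808).

Q = [[0.6247, -0.6792, 0.3853], [0.6247, 0.7308, 0.2752], [0.4685, -0.0688, -0.8808]], R = [[6.4031, -1.7179, -0.3123], [0.0000, 2.8370, -0.5416], [0.0000, 0.0000, 2.1469]]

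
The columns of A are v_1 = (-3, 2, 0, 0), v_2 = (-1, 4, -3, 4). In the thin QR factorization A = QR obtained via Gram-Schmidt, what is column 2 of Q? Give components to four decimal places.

e_2 = (0.2691, 0.4036, -0.5247, 0.6996)

v_1 = (-3, 2, 0, 0); ‖v_1‖ = 3.6056, so e_1 = (-0.8321, 0.5547, 0.0000, 0.0000).
e_1·v_2 = (-0.8321)·(-1) + 0.5547·4 + 0.0000·(-3) + 0.0000·4 = 3.0509.
u_2 = v_2 − 3.0509·e_1 = (1.5385, 2.3077, -3.0000, 4.0000).
‖u_2‖ = 5.7177, so e_2 = (0.2691, 0.4036, -0.5247, 0.6996).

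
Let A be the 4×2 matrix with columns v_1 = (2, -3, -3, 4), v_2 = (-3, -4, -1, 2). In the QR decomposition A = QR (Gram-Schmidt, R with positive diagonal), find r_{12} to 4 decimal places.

e_1 = v_1/‖v_1‖ = (2, -3, -3, 4)/6.1644 = (0.3244, -0.4867, -0.4867, 0.6489).
r_{12} = e_1·v_2 = 2.7578.

r_{12} = 2.7578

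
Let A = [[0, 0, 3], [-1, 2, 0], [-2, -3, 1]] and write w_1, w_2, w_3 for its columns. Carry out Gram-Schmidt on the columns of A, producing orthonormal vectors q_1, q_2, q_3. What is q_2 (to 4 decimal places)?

q_2 = (0.0000, 0.8944, -0.4472)

q_1 = w_1/‖w_1‖ = (0, -1, -2)/2.2361 = (0.0000, -0.4472, -0.8944).
r_{12} = q_1·w_2 = 1.7889.
u_2 = w_2 − 1.7889·q_1 = (0.0000, 2.8000, -1.4000).
‖u_2‖ = 3.1305, so q_2 = (0.0000, 0.8944, -0.4472).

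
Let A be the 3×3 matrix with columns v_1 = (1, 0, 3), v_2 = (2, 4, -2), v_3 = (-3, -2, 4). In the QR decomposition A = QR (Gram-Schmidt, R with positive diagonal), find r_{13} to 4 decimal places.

r_{13} = 2.8460

v_1 = (1, 0, 3); ‖v_1‖ = 3.1623, so q_1 = (0.3162, 0.0000, 0.9487).
r_{13} = q_1·v_3 = 2.8460.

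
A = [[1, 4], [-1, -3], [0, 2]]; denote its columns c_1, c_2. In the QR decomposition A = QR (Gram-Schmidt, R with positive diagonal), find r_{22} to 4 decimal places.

q_1 = c_1/‖c_1‖ = (1, -1, 0)/1.4142 = (0.7071, -0.7071, 0.0000).
r_{12} = q_1·c_2 = 4.9497.
u_2 = c_2 − 4.9497·q_1 = (0.5000, 0.5000, 2.0000).
r_{22} = ‖u_2‖ = 2.1213.

r_{22} = 2.1213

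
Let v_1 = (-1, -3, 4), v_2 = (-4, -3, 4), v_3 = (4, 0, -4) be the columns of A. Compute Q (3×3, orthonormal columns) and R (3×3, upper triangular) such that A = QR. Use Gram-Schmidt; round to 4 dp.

Q = [[-0.1961, -0.9806, 0.0000], [-0.5883, 0.1177, -0.8000], [0.7845, -0.1569, -0.6000]], R = [[5.0990, 5.6874, -3.9223], [0.0000, 2.9417, -3.2948], [0.0000, 0.0000, 2.4000]]

v_1 = (-1, -3, 4); ‖v_1‖ = 5.0990, so e_1 = (-0.1961, -0.5883, 0.7845).
e_1·v_2 = (-0.1961)·(-4) + (-0.5883)·(-3) + 0.7845·4 = 5.6874.
u_2 = v_2 − 5.6874·e_1 = (-2.8846, 0.3462, -0.4615).
‖u_2‖ = 2.9417, so e_2 = (-0.9806, 0.1177, -0.1569).
e_1·v_3 = (-0.1961)·4 + (-0.5883)·0 + 0.7845·(-4) = -3.9223; e_2·v_3 = (-0.9806)·4 + 0.1177·0 + (-0.1569)·(-4) = -3.2948.
u_3 = v_3 + 3.9223·e_1 + 3.2948·e_2 = (0.0000, -1.9200, -1.4400).
‖u_3‖ = 2.4000, so e_3 = (0.0000, -0.8000, -0.6000).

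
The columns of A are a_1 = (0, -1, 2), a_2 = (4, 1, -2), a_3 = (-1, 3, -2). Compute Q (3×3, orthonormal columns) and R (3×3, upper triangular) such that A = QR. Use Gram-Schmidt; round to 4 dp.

e_1 = a_1/‖a_1‖ = (0, -1, 2)/2.2361 = (0.0000, -0.4472, 0.8944).
r_{12} = e_1·a_2 = -2.2361.
u_2 = a_2 + 2.2361·e_1 = (4.0000, 0.0000, 0.0000).
‖u_2‖ = 4.0000, so e_2 = (1.0000, 0.0000, 0.0000).
r_{13} = e_1·a_3 = -3.1305; r_{23} = e_2·a_3 = -1.0000.
u_3 = a_3 + 3.1305·e_1 + 1.0000·e_2 = (0.0000, 1.6000, 0.8000).
‖u_3‖ = 1.7889, so e_3 = (0.0000, 0.8944, 0.4472).

Q = [[0.0000, 1.0000, 0.0000], [-0.4472, 0.0000, 0.8944], [0.8944, 0.0000, 0.4472]], R = [[2.2361, -2.2361, -3.1305], [0.0000, 4.0000, -1.0000], [0.0000, 0.0000, 1.7889]]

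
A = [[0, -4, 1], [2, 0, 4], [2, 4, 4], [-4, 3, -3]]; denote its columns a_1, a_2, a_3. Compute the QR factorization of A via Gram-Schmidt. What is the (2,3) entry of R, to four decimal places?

r_{23} = 1.2072

a_1 = (0, 2, 2, -4); ‖a_1‖ = 4.8990, so e_1 = (0.0000, 0.4082, 0.4082, -0.8165).
e_1·a_2 = 0.0000·(-4) + 0.4082·0 + 0.4082·4 + (-0.8165)·3 = -0.8165.
u_2 = a_2 + 0.8165·e_1 = (-4.0000, 0.3333, 4.3333, 2.3333).
‖u_2‖ = 6.3509, so e_2 = (-0.6298, 0.0525, 0.6823, 0.3674).
r_{23} = e_2·a_3 = 1.2072.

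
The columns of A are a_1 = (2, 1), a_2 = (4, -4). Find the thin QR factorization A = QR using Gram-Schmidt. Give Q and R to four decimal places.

a_1 = (2, 1); ‖a_1‖ = 2.2361, so q_1 = (0.8944, 0.4472).
q_1·a_2 = 0.8944·4 + 0.4472·(-4) = 1.7889.
u_2 = a_2 − 1.7889·q_1 = (2.4000, -4.8000).
‖u_2‖ = 5.3666, so q_2 = (0.4472, -0.8944).

Q = [[0.8944, 0.4472], [0.4472, -0.8944]], R = [[2.2361, 1.7889], [0.0000, 5.3666]]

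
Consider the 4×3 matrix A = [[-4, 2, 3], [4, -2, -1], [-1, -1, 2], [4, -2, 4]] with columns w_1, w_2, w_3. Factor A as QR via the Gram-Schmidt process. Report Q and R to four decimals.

Q = [[-0.5714, 0.0825, 0.5883], [0.5714, -0.0825, -0.1961], [-0.1429, -0.9897, 0.0000], [0.5714, -0.0825, 0.7845]], R = [[7.0000, -3.2857, -0.2857], [0.0000, 1.4846, -1.9795], [0.0000, 0.0000, 5.0990]]

w_1 = (-4, 4, -1, 4); ‖w_1‖ = 7.0000, so e_1 = (-0.5714, 0.5714, -0.1429, 0.5714).
e_1·w_2 = (-0.5714)·2 + 0.5714·(-2) + (-0.1429)·(-1) + 0.5714·(-2) = -3.2857.
u_2 = w_2 + 3.2857·e_1 = (0.1224, -0.1224, -1.4694, -0.1224).
‖u_2‖ = 1.4846, so e_2 = (0.0825, -0.0825, -0.9897, -0.0825).
e_1·w_3 = (-0.5714)·3 + 0.5714·(-1) + (-0.1429)·2 + 0.5714·4 = -0.2857; e_2·w_3 = 0.0825·3 + (-0.0825)·(-1) + (-0.9897)·2 + (-0.0825)·4 = -1.9795.
u_3 = w_3 + 0.2857·e_1 + 1.9795·e_2 = (3.0000, -1.0000, 0.0000, 4.0000).
‖u_3‖ = 5.0990, so e_3 = (0.5883, -0.1961, 0.0000, 0.7845).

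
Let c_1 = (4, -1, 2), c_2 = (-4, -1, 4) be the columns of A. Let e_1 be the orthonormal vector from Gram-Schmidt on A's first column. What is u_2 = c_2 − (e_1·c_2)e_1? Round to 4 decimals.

e_1 = c_1/‖c_1‖ = (4, -1, 2)/4.5826 = (0.8729, -0.2182, 0.4364).
r_{12} = e_1·c_2 = -1.5275.
u_2 = c_2 + 1.5275·e_1 = (-2.6667, -1.3333, 4.6667).

u_2 = (-2.6667, -1.3333, 4.6667)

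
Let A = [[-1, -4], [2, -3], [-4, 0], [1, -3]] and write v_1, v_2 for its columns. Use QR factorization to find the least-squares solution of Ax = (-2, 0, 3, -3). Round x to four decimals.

v_1 = (-1, 2, -4, 1); ‖v_1‖ = 4.6904, so q_1 = (-0.2132, 0.4264, -0.8528, 0.2132).
q_1·v_2 = (-0.2132)·(-4) + 0.4264·(-3) + (-0.8528)·0 + 0.2132·(-3) = -1.0660.
u_2 = v_2 + 1.0660·q_1 = (-4.2273, -2.5455, -0.9091, -2.7727).
‖u_2‖ = 5.7327, so q_2 = (-0.7374, -0.4440, -0.1586, -0.4837).
Qᵀb = (-2.7716, 2.4501).
Back-substitute: x_2 = 2.4501/5.7327 = 0.4274.
x_1 = (-2.7716 + 1.0660·0.4274)/4.6904 = -0.4938.

x = (-0.4938, 0.4274)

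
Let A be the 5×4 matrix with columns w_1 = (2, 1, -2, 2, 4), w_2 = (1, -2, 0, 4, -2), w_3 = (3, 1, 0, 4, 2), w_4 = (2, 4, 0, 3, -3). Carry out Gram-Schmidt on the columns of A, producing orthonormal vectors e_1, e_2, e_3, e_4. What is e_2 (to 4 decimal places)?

e_1 = w_1/‖w_1‖ = (2, 1, -2, 2, 4)/5.3852 = (0.3714, 0.1857, -0.3714, 0.3714, 0.7428).
r_{12} = e_1·w_2 = 0.0000.
u_2 = w_2 + 0.0000·e_1 = (1.0000, -2.0000, 0.0000, 4.0000, -2.0000).
‖u_2‖ = 5.0000, so e_2 = (0.2000, -0.4000, 0.0000, 0.8000, -0.4000).

e_2 = (0.2000, -0.4000, 0.0000, 0.8000, -0.4000)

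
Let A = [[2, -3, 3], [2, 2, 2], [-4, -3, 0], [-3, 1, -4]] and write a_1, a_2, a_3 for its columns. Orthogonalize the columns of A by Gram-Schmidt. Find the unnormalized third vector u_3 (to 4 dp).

a_1 = (2, 2, -4, -3); ‖a_1‖ = 5.7446, so e_1 = (0.3482, 0.3482, -0.6963, -0.5222).
e_1·a_2 = 0.3482·(-3) + 0.3482·2 + (-0.6963)·(-3) + (-0.5222)·1 = 1.2185.
u_2 = a_2 − 1.2185·e_1 = (-3.4242, 1.5758, -2.1515, 1.6364).
‖u_2‖ = 4.6384, so e_2 = (-0.7382, 0.3397, -0.4638, 0.3528).
e_1·a_3 = 0.3482·3 + 0.3482·2 + (-0.6963)·0 + (-0.5222)·(-4) = 3.8297; e_2·a_3 = (-0.7382)·3 + 0.3397·2 + (-0.4638)·0 + 0.3528·(-4) = -2.9464.
u_3 = a_3 − 3.8297·e_1 + 2.9464·e_2 = (-0.5085, 1.6676, 1.3000, -0.9606).

u_3 = (-0.5085, 1.6676, 1.3000, -0.9606)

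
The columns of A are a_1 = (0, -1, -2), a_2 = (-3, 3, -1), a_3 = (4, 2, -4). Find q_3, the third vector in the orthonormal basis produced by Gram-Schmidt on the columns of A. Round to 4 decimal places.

a_1 = (0, -1, -2); ‖a_1‖ = 2.2361, so q_1 = (0.0000, -0.4472, -0.8944).
q_1·a_2 = 0.0000·(-3) + (-0.4472)·3 + (-0.8944)·(-1) = -0.4472.
u_2 = a_2 + 0.4472·q_1 = (-3.0000, 2.8000, -1.4000).
‖u_2‖ = 4.3359, so q_2 = (-0.6919, 0.6458, -0.3229).
q_1·a_3 = 0.0000·4 + (-0.4472)·2 + (-0.8944)·(-4) = 2.6833; q_2·a_3 = (-0.6919)·4 + 0.6458·2 + (-0.3229)·(-4) = -0.1845.
u_3 = a_3 − 2.6833·q_1 + 0.1845·q_2 = (3.8723, 3.3191, -1.6596).
‖u_3‖ = 5.3634, so q_3 = (0.7220, 0.6189, -0.3094).

q_3 = (0.7220, 0.6189, -0.3094)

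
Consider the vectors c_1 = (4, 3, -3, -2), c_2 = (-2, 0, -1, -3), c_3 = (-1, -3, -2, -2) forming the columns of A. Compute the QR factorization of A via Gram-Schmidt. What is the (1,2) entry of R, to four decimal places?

q_1 = c_1/‖c_1‖ = (4, 3, -3, -2)/6.1644 = (0.6489, 0.4867, -0.4867, -0.3244).
r_{12} = q_1·c_2 = 0.1622.

r_{12} = 0.1622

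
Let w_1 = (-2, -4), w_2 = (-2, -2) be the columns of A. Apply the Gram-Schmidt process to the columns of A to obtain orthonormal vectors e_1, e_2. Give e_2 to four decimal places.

e_2 = (-0.8944, 0.4472)

w_1 = (-2, -4); ‖w_1‖ = 4.4721, so e_1 = (-0.4472, -0.8944).
e_1·w_2 = (-0.4472)·(-2) + (-0.8944)·(-2) = 2.6833.
u_2 = w_2 − 2.6833·e_1 = (-0.8000, 0.4000).
‖u_2‖ = 0.8944, so e_2 = (-0.8944, 0.4472).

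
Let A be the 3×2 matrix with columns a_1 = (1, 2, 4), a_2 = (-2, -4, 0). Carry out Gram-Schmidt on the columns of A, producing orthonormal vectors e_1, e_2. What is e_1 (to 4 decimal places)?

e_1 = (0.2182, 0.4364, 0.8729)

a_1 = (1, 2, 4); ‖a_1‖ = 4.5826, so e_1 = (0.2182, 0.4364, 0.8729).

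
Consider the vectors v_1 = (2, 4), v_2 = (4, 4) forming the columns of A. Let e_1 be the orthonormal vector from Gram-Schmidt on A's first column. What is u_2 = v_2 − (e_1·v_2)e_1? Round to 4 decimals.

e_1 = v_1/‖v_1‖ = (2, 4)/4.4721 = (0.4472, 0.8944).
r_{12} = e_1·v_2 = 5.3666.
u_2 = v_2 − 5.3666·e_1 = (1.6000, -0.8000).

u_2 = (1.6000, -0.8000)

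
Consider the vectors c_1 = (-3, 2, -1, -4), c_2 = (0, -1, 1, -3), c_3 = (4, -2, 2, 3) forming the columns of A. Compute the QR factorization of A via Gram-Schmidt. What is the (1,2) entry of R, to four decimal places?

r_{12} = 1.6432

q_1 = c_1/‖c_1‖ = (-3, 2, -1, -4)/5.4772 = (-0.5477, 0.3651, -0.1826, -0.7303).
r_{12} = q_1·c_2 = 1.6432.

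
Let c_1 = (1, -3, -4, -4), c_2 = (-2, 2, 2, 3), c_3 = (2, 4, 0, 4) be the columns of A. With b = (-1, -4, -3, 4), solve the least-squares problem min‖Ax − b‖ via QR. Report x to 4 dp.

c_1 = (1, -3, -4, -4); ‖c_1‖ = 6.4807, so q_1 = (0.1543, -0.4629, -0.6172, -0.6172).
q_1·c_2 = 0.1543·(-2) + (-0.4629)·2 + (-0.6172)·2 + (-0.6172)·3 = -4.3205.
u_2 = c_2 + 4.3205·q_1 = (-1.3333, 0.0000, -0.6667, 0.3333).
‖u_2‖ = 1.5275, so q_2 = (-0.8729, 0.0000, -0.4364, 0.2182).
q_1·c_3 = 0.1543·2 + (-0.4629)·4 + (-0.6172)·0 + (-0.6172)·4 = -4.0119; q_2·c_3 = (-0.8729)·2 + 0.0000·4 + (-0.4364)·0 + 0.2182·4 = -0.8729.
u_3 = c_3 + 4.0119·q_1 + 0.8729·q_2 = (1.8571, 2.1429, -2.8571, 1.7143).
‖u_3‖ = 4.3753, so q_3 = (0.4245, 0.4898, -0.6530, 0.3918).
Qᵀb = (1.0801, 3.0551, 1.1428).
Back-substitute: x_3 = 1.1428/4.3753 = 0.2612.
x_2 = (3.0551 + 0.8729·0.2612)/1.5275 = 2.1493.
x_1 = (1.0801 + 4.3205·2.1493 + 4.0119·0.2612)/6.4807 = 1.7612.

x = (1.7612, 2.1493, 0.2612)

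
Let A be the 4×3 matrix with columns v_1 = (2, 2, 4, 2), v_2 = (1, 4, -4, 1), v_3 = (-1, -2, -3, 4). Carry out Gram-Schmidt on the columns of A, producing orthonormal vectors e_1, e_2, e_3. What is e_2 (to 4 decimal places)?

e_1 = v_1/‖v_1‖ = (2, 2, 4, 2)/5.2915 = (0.3780, 0.3780, 0.7559, 0.3780).
r_{12} = e_1·v_2 = -0.7559.
u_2 = v_2 + 0.7559·e_1 = (1.2857, 4.2857, -3.4286, 1.2857).
‖u_2‖ = 5.7817, so e_2 = (0.2224, 0.7412, -0.5930, 0.2224).

e_2 = (0.2224, 0.7412, -0.5930, 0.2224)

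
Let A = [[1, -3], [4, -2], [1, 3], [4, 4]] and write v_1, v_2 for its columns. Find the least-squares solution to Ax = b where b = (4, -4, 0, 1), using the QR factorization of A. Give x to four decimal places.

x = (-0.2476, 0.0521)

v_1 = (1, 4, 1, 4); ‖v_1‖ = 5.8310, so q_1 = (0.1715, 0.6860, 0.1715, 0.6860).
q_1·v_2 = 0.1715·(-3) + 0.6860·(-2) + 0.1715·3 + 0.6860·4 = 1.3720.
u_2 = v_2 − 1.3720·q_1 = (-3.2353, -2.9412, 2.7647, 3.0588).
‖u_2‖ = 6.0098, so q_2 = (-0.5383, -0.4894, 0.4600, 0.5090).
Qᵀb = (-1.3720, 0.3132).
Back-substitute: x_2 = 0.3132/6.0098 = 0.0521.
x_1 = (-1.3720 − 1.3720·0.0521)/5.8310 = -0.2476.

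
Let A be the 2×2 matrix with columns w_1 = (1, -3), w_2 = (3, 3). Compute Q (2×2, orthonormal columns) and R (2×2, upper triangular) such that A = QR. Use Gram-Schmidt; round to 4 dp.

Q = [[0.3162, 0.9487], [-0.9487, 0.3162]], R = [[3.1623, -1.8974], [0.0000, 3.7947]]

w_1 = (1, -3); ‖w_1‖ = 3.1623, so q_1 = (0.3162, -0.9487).
q_1·w_2 = 0.3162·3 + (-0.9487)·3 = -1.8974.
u_2 = w_2 + 1.8974·q_1 = (3.6000, 1.2000).
‖u_2‖ = 3.7947, so q_2 = (0.9487, 0.3162).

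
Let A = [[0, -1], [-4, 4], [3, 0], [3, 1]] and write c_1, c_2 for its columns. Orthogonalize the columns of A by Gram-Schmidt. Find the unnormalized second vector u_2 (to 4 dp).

q_1 = c_1/‖c_1‖ = (0, -4, 3, 3)/5.8310 = (0.0000, -0.6860, 0.5145, 0.5145).
r_{12} = q_1·c_2 = -2.2295.
u_2 = c_2 + 2.2295·q_1 = (-1.0000, 2.4706, 1.1471, 2.1471).

u_2 = (-1.0000, 2.4706, 1.1471, 2.1471)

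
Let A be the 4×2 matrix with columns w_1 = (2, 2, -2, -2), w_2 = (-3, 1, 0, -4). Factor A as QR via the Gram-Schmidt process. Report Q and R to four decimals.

Q = [[0.5000, -0.7000], [0.5000, 0.1000], [-0.5000, 0.1000], [-0.5000, -0.7000]], R = [[4.0000, 1.0000], [0.0000, 5.0000]]

q_1 = w_1/‖w_1‖ = (2, 2, -2, -2)/4.0000 = (0.5000, 0.5000, -0.5000, -0.5000).
r_{12} = q_1·w_2 = 1.0000.
u_2 = w_2 − 1.0000·q_1 = (-3.5000, 0.5000, 0.5000, -3.5000).
‖u_2‖ = 5.0000, so q_2 = (-0.7000, 0.1000, 0.1000, -0.7000).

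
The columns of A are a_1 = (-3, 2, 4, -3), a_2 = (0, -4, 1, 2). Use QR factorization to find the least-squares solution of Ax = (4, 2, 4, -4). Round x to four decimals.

x = (0.4298, -0.3668)

a_1 = (-3, 2, 4, -3); ‖a_1‖ = 6.1644, so q_1 = (-0.4867, 0.3244, 0.6489, -0.4867).
q_1·a_2 = (-0.4867)·0 + 0.3244·(-4) + 0.6489·1 + (-0.4867)·2 = -1.6222.
u_2 = a_2 + 1.6222·q_1 = (-0.7895, -3.4737, 2.0526, 1.2105).
‖u_2‖ = 4.2858, so q_2 = (-0.1842, -0.8105, 0.4789, 0.2824).
Qᵀb = (3.2444, -1.5719).
Back-substitute: x_2 = -1.5719/4.2858 = -0.3668.
x_1 = (3.2444 + 1.6222·(-0.3668))/6.1644 = 0.4298.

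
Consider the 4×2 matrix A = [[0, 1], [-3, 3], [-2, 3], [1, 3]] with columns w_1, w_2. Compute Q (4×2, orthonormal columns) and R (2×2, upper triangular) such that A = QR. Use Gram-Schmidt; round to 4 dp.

Q = [[0.0000, 0.2376], [-0.8018, 0.1018], [-0.5345, 0.3055], [0.2673, 0.9164]], R = [[3.7417, -3.2071], [0.0000, 4.2088]]

q_1 = w_1/‖w_1‖ = (0, -3, -2, 1)/3.7417 = (0.0000, -0.8018, -0.5345, 0.2673).
r_{12} = q_1·w_2 = -3.2071.
u_2 = w_2 + 3.2071·q_1 = (1.0000, 0.4286, 1.2857, 3.8571).
‖u_2‖ = 4.2088, so q_2 = (0.2376, 0.1018, 0.3055, 0.9164).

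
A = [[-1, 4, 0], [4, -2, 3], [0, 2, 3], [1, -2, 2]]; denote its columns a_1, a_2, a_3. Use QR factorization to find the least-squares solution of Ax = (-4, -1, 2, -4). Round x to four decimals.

x = (-0.4766, -0.3069, 0.0202)

a_1 = (-1, 4, 0, 1); ‖a_1‖ = 4.2426, so e_1 = (-0.2357, 0.9428, 0.0000, 0.2357).
e_1·a_2 = (-0.2357)·4 + 0.9428·(-2) + 0.0000·2 + 0.2357·(-2) = -3.2998.
u_2 = a_2 + 3.2998·e_1 = (3.2222, 1.1111, 2.0000, -1.2222).
‖u_2‖ = 4.1366, so e_2 = (0.7790, 0.2686, 0.4835, -0.2955).
e_1·a_3 = (-0.2357)·0 + 0.9428·3 + 0.0000·3 + 0.2357·2 = 3.2998; e_2·a_3 = 0.7790·0 + 0.2686·3 + 0.4835·3 + (-0.2955)·2 = 1.6654.
u_3 = a_3 − 3.2998·e_1 − 1.6654·e_2 = (-0.5195, -0.5584, 2.1948, 1.7143).
‖u_3‖ = 2.8875, so e_3 = (-0.1799, -0.1934, 0.7601, 0.5937).
Qᵀb = (-0.9428, -1.2356, 0.0585).
Back-substitute: x_3 = 0.0585/2.8875 = 0.0202.
x_2 = (-1.2356 − 1.6654·0.0202)/4.1366 = -0.3069.
x_1 = (-0.9428 + 3.2998·(-0.3069) − 3.2998·0.0202)/4.2426 = -0.4766.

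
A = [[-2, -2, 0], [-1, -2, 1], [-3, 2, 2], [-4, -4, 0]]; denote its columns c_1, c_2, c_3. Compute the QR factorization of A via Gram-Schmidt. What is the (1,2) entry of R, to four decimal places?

c_1 = (-2, -1, -3, -4); ‖c_1‖ = 5.4772, so q_1 = (-0.3651, -0.1826, -0.5477, -0.7303).
r_{12} = q_1·c_2 = 2.9212.

r_{12} = 2.9212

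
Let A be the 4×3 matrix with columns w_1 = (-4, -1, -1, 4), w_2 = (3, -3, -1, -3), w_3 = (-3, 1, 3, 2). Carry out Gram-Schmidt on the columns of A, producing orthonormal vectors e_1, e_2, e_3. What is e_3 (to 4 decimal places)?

e_3 = (-0.2444, -0.4065, 0.8710, -0.1283)

w_1 = (-4, -1, -1, 4); ‖w_1‖ = 5.8310, so e_1 = (-0.6860, -0.1715, -0.1715, 0.6860).
e_1·w_2 = (-0.6860)·3 + (-0.1715)·(-3) + (-0.1715)·(-1) + 0.6860·(-3) = -3.4300.
u_2 = w_2 + 3.4300·e_1 = (0.6471, -3.5882, -1.5882, -0.6471).
‖u_2‖ = 4.0293, so e_2 = (0.1606, -0.8905, -0.3942, -0.1606).
e_1·w_3 = (-0.6860)·(-3) + (-0.1715)·1 + (-0.1715)·3 + 0.6860·2 = 2.7440; e_2·w_3 = 0.1606·(-3) + (-0.8905)·1 + (-0.3942)·3 + (-0.1606)·2 = -2.8760.
u_3 = w_3 − 2.7440·e_1 + 2.8760·e_2 = (-0.6558, -1.0906, 2.3370, -0.3442).
‖u_3‖ = 2.6831, so e_3 = (-0.2444, -0.4065, 0.8710, -0.1283).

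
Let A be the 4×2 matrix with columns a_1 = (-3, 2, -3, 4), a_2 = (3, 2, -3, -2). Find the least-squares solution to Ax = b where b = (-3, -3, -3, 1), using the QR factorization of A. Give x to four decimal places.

x = (0.3951, -0.2469)

a_1 = (-3, 2, -3, 4); ‖a_1‖ = 6.1644, so e_1 = (-0.4867, 0.3244, -0.4867, 0.6489).
e_1·a_2 = (-0.4867)·3 + 0.3244·2 + (-0.4867)·(-3) + 0.6489·(-2) = -0.6489.
u_2 = a_2 + 0.6489·e_1 = (2.6842, 2.2105, -3.3158, -1.5789).
‖u_2‖ = 5.0576, so e_2 = (0.5307, 0.4371, -0.6556, -0.3122).
Qᵀb = (2.5955, -1.2488).
Back-substitute: x_2 = -1.2488/5.0576 = -0.2469.
x_1 = (2.5955 + 0.6489·(-0.2469))/6.1644 = 0.3951.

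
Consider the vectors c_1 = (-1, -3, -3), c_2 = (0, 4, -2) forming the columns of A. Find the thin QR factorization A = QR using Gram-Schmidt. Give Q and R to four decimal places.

c_1 = (-1, -3, -3); ‖c_1‖ = 4.3589, so e_1 = (-0.2294, -0.6882, -0.6882).
e_1·c_2 = (-0.2294)·0 + (-0.6882)·4 + (-0.6882)·(-2) = -1.3765.
u_2 = c_2 + 1.3765·e_1 = (-0.3158, 3.0526, -2.9474).
‖u_2‖ = 4.2550, so e_2 = (-0.0742, 0.7174, -0.6927).

Q = [[-0.2294, -0.0742], [-0.6882, 0.7174], [-0.6882, -0.6927]], R = [[4.3589, -1.3765], [0.0000, 4.2550]]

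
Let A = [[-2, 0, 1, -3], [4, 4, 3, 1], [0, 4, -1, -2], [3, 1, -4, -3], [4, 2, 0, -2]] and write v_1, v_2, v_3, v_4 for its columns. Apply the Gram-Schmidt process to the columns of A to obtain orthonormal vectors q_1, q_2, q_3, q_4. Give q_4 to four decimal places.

v_1 = (-2, 4, 0, 3, 4); ‖v_1‖ = 6.7082, so q_1 = (-0.2981, 0.5963, 0.0000, 0.4472, 0.5963).
q_1·v_2 = (-0.2981)·0 + 0.5963·4 + 0.0000·4 + 0.4472·1 + 0.5963·2 = 4.0249.
u_2 = v_2 − 4.0249·q_1 = (1.2000, 1.6000, 4.0000, -0.8000, -0.4000).
‖u_2‖ = 4.5607, so q_2 = (0.2631, 0.3508, 0.8771, -0.1754, -0.0877).
q_1·v_3 = (-0.2981)·1 + 0.5963·3 + 0.0000·(-1) + 0.4472·(-4) + 0.5963·0 = -0.2981; q_2·v_3 = 0.2631·1 + 0.3508·3 + 0.8771·(-1) + (-0.1754)·(-4) + (-0.0877)·0 = 1.1402.
u_3 = v_3 + 0.2981·q_1 − 1.1402·q_2 = (0.6111, 2.7778, -2.0000, -3.6667, 0.2778).
‖u_3‖ = 5.0607, so q_3 = (0.1208, 0.5489, -0.3952, -0.7245, 0.0549).
q_1·v_4 = (-0.2981)·(-3) + 0.5963·1 + 0.0000·(-2) + 0.4472·(-3) + 0.5963·(-2) = -1.0435; q_2·v_4 = 0.2631·(-3) + 0.3508·1 + 0.8771·(-2) + (-0.1754)·(-3) + (-0.0877)·(-2) = -1.4910; q_3·v_4 = 0.1208·(-3) + 0.5489·1 + (-0.3952)·(-2) + (-0.7245)·(-3) + 0.0549·(-2) = 3.0408.
u_4 = v_4 + 1.0435·q_1 + 1.4910·q_2 − 3.0408·q_3 = (-3.2860, 0.4762, 0.5094, -0.5917, -1.6755).
‖u_4‖ = 3.8002, so q_4 = (-0.8647, 0.1253, 0.1341, -0.1557, -0.4409).

q_4 = (-0.8647, 0.1253, 0.1341, -0.1557, -0.4409)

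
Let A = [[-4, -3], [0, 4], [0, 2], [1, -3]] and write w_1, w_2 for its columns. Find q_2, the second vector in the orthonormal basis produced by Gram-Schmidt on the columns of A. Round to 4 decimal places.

q_2 = (-0.1531, 0.6938, 0.3469, -0.6122)

w_1 = (-4, 0, 0, 1); ‖w_1‖ = 4.1231, so q_1 = (-0.9701, 0.0000, 0.0000, 0.2425).
q_1·w_2 = (-0.9701)·(-3) + 0.0000·4 + 0.0000·2 + 0.2425·(-3) = 2.1828.
u_2 = w_2 − 2.1828·q_1 = (-0.8824, 4.0000, 2.0000, -3.5294).
‖u_2‖ = 5.7650, so q_2 = (-0.1531, 0.6938, 0.3469, -0.6122).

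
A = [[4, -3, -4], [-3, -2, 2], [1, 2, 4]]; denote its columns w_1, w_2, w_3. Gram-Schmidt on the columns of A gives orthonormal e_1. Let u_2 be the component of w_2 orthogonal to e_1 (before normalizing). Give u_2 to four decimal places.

u_2 = (-2.3846, -2.4615, 2.1538)

w_1 = (4, -3, 1); ‖w_1‖ = 5.0990, so e_1 = (0.7845, -0.5883, 0.1961).
e_1·w_2 = 0.7845·(-3) + (-0.5883)·(-2) + 0.1961·2 = -0.7845.
u_2 = w_2 + 0.7845·e_1 = (-2.3846, -2.4615, 2.1538).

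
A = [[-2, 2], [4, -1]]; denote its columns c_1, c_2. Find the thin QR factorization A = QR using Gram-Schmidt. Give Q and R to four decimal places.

Q = [[-0.4472, 0.8944], [0.8944, 0.4472]], R = [[4.4721, -1.7889], [0.0000, 1.3416]]

c_1 = (-2, 4); ‖c_1‖ = 4.4721, so e_1 = (-0.4472, 0.8944).
e_1·c_2 = (-0.4472)·2 + 0.8944·(-1) = -1.7889.
u_2 = c_2 + 1.7889·e_1 = (1.2000, 0.6000).
‖u_2‖ = 1.3416, so e_2 = (0.8944, 0.4472).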